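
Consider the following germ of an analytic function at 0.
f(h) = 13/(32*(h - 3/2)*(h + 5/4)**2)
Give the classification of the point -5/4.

The denominator factor h + 5/4 vanishes at -5/4 and appears to the power 2; the numerator there equals 13/32, nonzero, and no other factor vanishes.
Hence a pole whose order is the multiplicity, 2.

The point is a pole of order 2.


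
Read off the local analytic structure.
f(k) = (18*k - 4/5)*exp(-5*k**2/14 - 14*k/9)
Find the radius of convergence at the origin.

The radius of convergence is infinite.

The factor exp(-5*k**2/14 - 14*k/9) is entire and contributes no finite singular point.
The polynomial part has no poles.
No finite singular points: the Taylor series at 0 converges everywhere.


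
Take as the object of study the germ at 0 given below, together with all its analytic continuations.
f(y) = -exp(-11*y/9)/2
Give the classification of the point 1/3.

There is no denominator, hence no pole anywhere.
The factor exp(-11*y/9) is entire.
So the germ continues analytically to 1/3.

The point is a regular point.


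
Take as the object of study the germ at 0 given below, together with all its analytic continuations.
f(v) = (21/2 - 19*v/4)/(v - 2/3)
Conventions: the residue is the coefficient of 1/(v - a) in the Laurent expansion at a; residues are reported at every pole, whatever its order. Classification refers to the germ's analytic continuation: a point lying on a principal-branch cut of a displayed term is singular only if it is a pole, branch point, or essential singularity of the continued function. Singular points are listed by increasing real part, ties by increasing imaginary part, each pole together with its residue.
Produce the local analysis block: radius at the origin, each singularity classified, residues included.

Denominator factor (v - 2/3): pole of order 1 at 2/3, modulus 2/3.
The radius of convergence is the smallest modulus among the singular points: 2/3.
At the order-1 pole 2/3 set g(v) = (v - (2/3))*f(v) = 21/2 - 19*v/4.
Simple pole: residue = g(a) at a = 2/3, which is 22/3.

Radius of convergence at 0: 2/3.
At 2/3: a pole of order 1; residue 22/3.


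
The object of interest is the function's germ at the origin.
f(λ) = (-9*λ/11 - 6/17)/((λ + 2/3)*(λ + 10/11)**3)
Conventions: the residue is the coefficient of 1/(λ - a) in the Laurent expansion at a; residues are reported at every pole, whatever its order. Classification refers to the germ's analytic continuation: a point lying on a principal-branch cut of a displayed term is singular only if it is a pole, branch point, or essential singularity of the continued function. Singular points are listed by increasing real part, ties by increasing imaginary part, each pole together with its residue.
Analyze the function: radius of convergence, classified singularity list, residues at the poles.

Radius of convergence at 0: 2/3.
At -10/11: a pole of order 3; residue -29403/2176.
At -2/3: a pole of order 1; residue 29403/2176.

Denominator factor (λ + 10/11)^3: pole of order 3 at -10/11, modulus 10/11.
Denominator factor (λ + 2/3): pole of order 1 at -2/3, modulus 2/3.
The radius of convergence is the smallest modulus among the singular points: 2/3.
At the order-3 pole -10/11 set g(λ) = (λ - (-10/11))^3*f(λ) = (-9*λ/11 - 6/17)/(λ + 2/3).
Order-3 pole: residue = g''(a)/2; g''(-10/11) = -29403/1088, so the residue is -29403/2176.
At the order-1 pole -2/3 set g(λ) = (λ - (-2/3))*f(λ) = (-9*λ/11 - 6/17)/(λ + 10/11)**3.
Simple pole: residue = g(a) at a = -2/3, which is 29403/2176.
List the singular points by increasing real part (a conjugate pair: the negative imaginary part first).


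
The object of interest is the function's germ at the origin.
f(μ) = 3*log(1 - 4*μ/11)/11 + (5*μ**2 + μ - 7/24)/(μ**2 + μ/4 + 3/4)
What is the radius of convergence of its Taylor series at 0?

The radius of convergence is (1/2)*sqrt(3).

Denominator factor (μ**2 + μ/4 + 3/4): discriminant -47/16, complex-conjugate roots (-1/8) + ((1/8)*sqrt(47))*i and (-1/8) - ((1/8)*sqrt(47))*i; poles of order 1, moduli (1/2)*sqrt(3) and (1/2)*sqrt(3).
Branch term (3/11)*log(1 - μ/(11/4)): its argument vanishes at μ = 11/4, a logarithmic branch point, modulus 11/4.
The radius of convergence is the smallest modulus among the singular points: (1/2)*sqrt(3).


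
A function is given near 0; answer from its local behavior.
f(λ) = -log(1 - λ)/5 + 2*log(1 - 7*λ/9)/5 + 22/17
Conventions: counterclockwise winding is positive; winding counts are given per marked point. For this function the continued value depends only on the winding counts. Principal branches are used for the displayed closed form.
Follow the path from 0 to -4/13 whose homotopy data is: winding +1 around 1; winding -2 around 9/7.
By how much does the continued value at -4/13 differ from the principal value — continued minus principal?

Continued minus principal equals -(2)*pi*i.

The rational part is single-valued and drops out of the difference; each branch term changes only by its own monodromy.
(-1/5)*log(1 - λ/(1)): each positive loop around 1 adds 2*pi*i to the log, so winding +1 contributes (-1/5)*(1)*2*pi*i = -(2/5)*pi*i.
(2/5)*log(1 - λ/(9/7)): each positive loop around 9/7 adds 2*pi*i to the log, so winding -2 contributes (2/5)*(-2)*2*pi*i = -(8/5)*pi*i.
Summing the contributions at λ = -4/13 gives -(2)*pi*i.


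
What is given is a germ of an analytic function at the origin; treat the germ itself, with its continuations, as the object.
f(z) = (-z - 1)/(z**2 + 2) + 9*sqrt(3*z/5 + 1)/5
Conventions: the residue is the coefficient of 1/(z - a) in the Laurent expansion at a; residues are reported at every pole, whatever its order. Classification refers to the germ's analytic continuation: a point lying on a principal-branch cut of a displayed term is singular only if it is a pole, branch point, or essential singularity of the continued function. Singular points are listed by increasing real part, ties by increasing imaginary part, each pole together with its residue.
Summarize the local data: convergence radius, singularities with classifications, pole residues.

Denominator factor (z**2 + 2): discriminant -8, complex-conjugate roots (sqrt(2))*i and -(sqrt(2))*i; poles of order 1, moduli sqrt(2) and sqrt(2).
Branch term (9/5)*sqrt(1 - z/(-5/3)): its argument vanishes at z = -5/3, a square-root branch point, modulus 5/3.
The radius of convergence is the smallest modulus among the singular points: sqrt(2).
The branch term is analytic at -(sqrt(2))*i and contributes nothing to the residue; only the rational part matters.
The factor z**2 + 2 splits as (z - a)(z - a') with a = -(sqrt(2))*i, a' = (sqrt(2))*i. At the order-1 pole a set g(z) = (z - a)*(rational part) = [-z - 1] / (z - a').
Simple pole: residue = g(a) at a = -(sqrt(2))*i, which is (-1/2) - ((1/4)*sqrt(2))*i.
The branch term is analytic at (sqrt(2))*i and contributes nothing to the residue; only the rational part matters.
The factor z**2 + 2 splits as (z - a)(z - a') with a = (sqrt(2))*i, a' = -(sqrt(2))*i. At the order-1 pole a set g(z) = (z - a)*(rational part) = [-z - 1] / (z - a').
Simple pole: residue = g(a) at a = (sqrt(2))*i, which is (-1/2) + ((1/4)*sqrt(2))*i.
List the singular points by increasing real part (a conjugate pair: the negative imaginary part first).

Radius of convergence at 0: sqrt(2).
At -5/3: an algebraic (square-root) branch point.
At -(sqrt(2))*i: a pole of order 1; residue (-1/2) - ((1/4)*sqrt(2))*i.
At (sqrt(2))*i: a pole of order 1; residue (-1/2) + ((1/4)*sqrt(2))*i.


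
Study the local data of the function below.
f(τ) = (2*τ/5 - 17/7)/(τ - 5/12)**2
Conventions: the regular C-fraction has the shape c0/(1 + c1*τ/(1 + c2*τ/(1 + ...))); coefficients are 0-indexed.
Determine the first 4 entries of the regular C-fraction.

Taylor coefficients (expand at 0): a_0 = -2448/175, a_1 = -56736/875, a_2 = -1009152/4375, a_3 = -16049664/21875.
c0 = a_0 = -2448/175. Peel one level at a time: if S = 1 + c*τ/S' with S'(0) = 1, then c is the τ-coefficient of S and S' = c*τ/(S - 1).
S_1 = c0/f = 1 + (-394/85)*τ + (1444/289)*τ^2 + ...; c1 = -394/85.
S_2 = c1*τ/(S_1 - 1) = 1 + (3610/3349)*τ + (51984/38809)*τ^2 + ...; c2 = 3610/3349.
S_3 = c2*τ/(S_2 - 1) = 1 + (-1224/985)*τ + ...; c3 = -1224/985.

The regular C-fraction coefficients are [-2448/175, -394/85, 3610/3349, -1224/985].


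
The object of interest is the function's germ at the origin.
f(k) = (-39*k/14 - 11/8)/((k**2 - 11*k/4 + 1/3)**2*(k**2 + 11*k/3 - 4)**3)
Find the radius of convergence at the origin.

The radius of convergence is 11/8 - (1/24)*sqrt(897).

Denominator factor (k**2 + 11*k/3 - 4)^3: discriminant 265/9, real irrational roots -11/6 + (1/6)*sqrt(265) and -11/6 - (1/6)*sqrt(265); poles of order 3, moduli -11/6 + (1/6)*sqrt(265) and 11/6 + (1/6)*sqrt(265).
Denominator factor (k**2 - 11*k/4 + 1/3)^2: discriminant 299/48, real irrational roots 11/8 + (1/24)*sqrt(897) and 11/8 - (1/24)*sqrt(897); poles of order 2, moduli 11/8 + (1/24)*sqrt(897) and 11/8 - (1/24)*sqrt(897).
The radius of convergence is the smallest modulus among the singular points: 11/8 - (1/24)*sqrt(897).


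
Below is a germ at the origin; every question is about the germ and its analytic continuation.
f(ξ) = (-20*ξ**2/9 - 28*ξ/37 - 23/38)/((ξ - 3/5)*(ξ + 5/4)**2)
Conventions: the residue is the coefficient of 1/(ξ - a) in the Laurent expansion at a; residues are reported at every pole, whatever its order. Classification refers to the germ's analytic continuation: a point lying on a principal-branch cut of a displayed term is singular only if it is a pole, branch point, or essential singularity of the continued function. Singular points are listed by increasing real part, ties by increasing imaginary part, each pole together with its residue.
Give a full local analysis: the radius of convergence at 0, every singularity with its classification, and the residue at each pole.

Denominator factor (ξ + 5/4)^2: pole of order 2 at -5/4, modulus 5/4.
Denominator factor (ξ - 3/5): pole of order 1 at 3/5, modulus 3/5.
The radius of convergence is the smallest modulus among the singular points: 3/5.
At the order-2 pole -5/4 set g(ξ) = (ξ - (-5/4))^2*f(ξ) = (-20*ξ**2/9 - 28*ξ/37 - 23/38)/(ξ - 3/5).
Order-2 pole: residue = g'(a); g'(-5/4) = -14542580/8661663, so the residue is -14542580/8661663.
At the order-1 pole 3/5 set g(ξ) = (ξ - (3/5))*f(ξ) = (-20*ξ**2/9 - 28*ξ/37 - 23/38)/(ξ + 5/4)**2.
Simple pole: residue = g(a) at a = 3/5, which is -522840/962407.
List the singular points by increasing real part (a conjugate pair: the negative imaginary part first).

Radius of convergence at 0: 3/5.
At -5/4: a pole of order 2; residue -14542580/8661663.
At 3/5: a pole of order 1; residue -522840/962407.


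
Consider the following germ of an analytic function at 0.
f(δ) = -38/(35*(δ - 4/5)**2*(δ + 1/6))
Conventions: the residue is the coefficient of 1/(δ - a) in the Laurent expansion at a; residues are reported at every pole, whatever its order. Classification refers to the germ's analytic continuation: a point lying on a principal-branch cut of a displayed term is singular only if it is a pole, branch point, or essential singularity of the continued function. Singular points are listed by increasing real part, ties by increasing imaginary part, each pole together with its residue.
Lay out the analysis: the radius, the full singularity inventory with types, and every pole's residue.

Denominator factor (δ - 4/5)^2: pole of order 2 at 4/5, modulus 4/5.
Denominator factor (δ + 1/6): pole of order 1 at -1/6, modulus 1/6.
The radius of convergence is the smallest modulus among the singular points: 1/6.
At the order-1 pole -1/6 set g(δ) = (δ - (-1/6))*f(δ) = -38/(35*(δ - 4/5)**2).
Simple pole: residue = g(a) at a = -1/6, which is -6840/5887.
At the order-2 pole 4/5 set g(δ) = (δ - (4/5))^2*f(δ) = -38/(35*(δ + 1/6)).
Order-2 pole: residue = g'(a); g'(4/5) = 6840/5887, so the residue is 6840/5887.
List the singular points by increasing real part (a conjugate pair: the negative imaginary part first).

Radius of convergence at 0: 1/6.
At -1/6: a pole of order 1; residue -6840/5887.
At 4/5: a pole of order 2; residue 6840/5887.


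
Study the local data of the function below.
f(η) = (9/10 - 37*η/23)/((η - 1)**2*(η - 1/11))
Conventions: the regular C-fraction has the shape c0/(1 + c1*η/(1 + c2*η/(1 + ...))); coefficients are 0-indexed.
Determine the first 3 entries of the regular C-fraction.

Taylor coefficients (expand at 0): a_0 = -99/10, a_1 = -25531/230, a_2 = -139766/115.
c0 = a_0 = -99/10. Peel one level at a time: if S = 1 + c*η/S' with S'(0) = 1, then c is the η-coefficient of S and S' = c*η/(S - 1).
S_1 = c0/f = 1 + (-2321/207)*η + (126757/42849)*η^2 + ...; c1 = -2321/207.
S_2 = c1*η/(S_1 - 1) = 1 + (126757/480447)*η + ...; c2 = 126757/480447.

The regular C-fraction coefficients are [-99/10, -2321/207, 126757/480447].


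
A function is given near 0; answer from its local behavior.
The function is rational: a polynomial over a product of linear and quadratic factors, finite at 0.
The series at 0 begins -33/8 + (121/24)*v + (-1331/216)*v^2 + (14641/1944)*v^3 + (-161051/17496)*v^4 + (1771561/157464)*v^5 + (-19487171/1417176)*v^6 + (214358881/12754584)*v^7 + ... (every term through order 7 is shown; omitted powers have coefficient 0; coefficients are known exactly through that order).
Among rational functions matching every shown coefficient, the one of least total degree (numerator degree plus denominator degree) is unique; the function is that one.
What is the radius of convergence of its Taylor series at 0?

The radius of convergence is 9/11.

No rational of total degree below 1 reproduces all 8 coefficients; solving the [0/1] Pade equations on them gives f(v) = -27/(8*(v + 9/11)), whose expansion matches every shown term.
Denominator factor (v + 9/11): pole of order 1 at -9/11, modulus 9/11.
The radius of convergence is the smallest modulus among the singular points: 9/11.


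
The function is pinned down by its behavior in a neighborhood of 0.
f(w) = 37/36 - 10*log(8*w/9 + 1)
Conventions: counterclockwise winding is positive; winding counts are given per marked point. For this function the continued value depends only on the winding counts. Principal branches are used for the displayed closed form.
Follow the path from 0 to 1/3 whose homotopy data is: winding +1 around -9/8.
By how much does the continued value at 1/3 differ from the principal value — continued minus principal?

Continued minus principal equals -(20)*pi*i.

The rational part is single-valued and drops out of the difference; each branch term changes only by its own monodromy.
(-10)*log(1 - w/(-9/8)): each positive loop around -9/8 adds 2*pi*i to the log, so winding +1 contributes (-10)*(1)*2*pi*i = -(20)*pi*i.
Summing the contributions at w = 1/3 gives -(20)*pi*i.


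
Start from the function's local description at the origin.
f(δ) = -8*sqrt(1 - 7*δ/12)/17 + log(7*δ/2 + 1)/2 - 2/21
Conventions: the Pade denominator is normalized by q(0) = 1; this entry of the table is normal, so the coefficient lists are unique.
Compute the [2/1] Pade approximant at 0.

Taylor coefficients needed (expand at 0): a_0 = -202/357, a_1 = 385/204, a_2 = -931/306, a_3 = 420175/58752.
Write the denominator as Q(δ) = 1 + q1*δ. Requiring Q*f - P = O(δ^4) with deg P <= 2 kills the coefficients of δ^3..δ^3 in Q*f:
  δ^3: a_3 + q1*a_2 = 0, i.e. 420175/58752 + (-931/306)*q1 = 0.
Solving this linear system: q1 = 8575/3648.
The numerator is Q*f truncated at degree 2: P0 = a_0 = -202/357; P1 = a_1 + q1*a_0 = 51835/93024; P2 = a_2 + q1*a_1 = 1037183/744192.

The Pade approximant has numerator coefficients [-202/357, 51835/93024, 1037183/744192]; denominator coefficients [1, 8575/3648].


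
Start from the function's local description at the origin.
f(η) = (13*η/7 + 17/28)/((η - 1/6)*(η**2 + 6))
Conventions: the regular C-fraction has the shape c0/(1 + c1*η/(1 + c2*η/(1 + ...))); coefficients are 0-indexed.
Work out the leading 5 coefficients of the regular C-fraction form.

Taylor coefficients (expand at 0): a_0 = -17/28, a_1 = -11/2, a_2 = -5527/168, a_3 = -2365/12, a_4 = -1191977/1008.
c0 = a_0 = -17/28. Peel one level at a time: if S = 1 + c*η/S' with S'(0) = 1, then c is the η-coefficient of S and S' = c*η/(S - 1).
S_1 = c0/f = 1 + (-154/17)*η + (48337/1734)*η^2 + ...; c1 = -154/17.
S_2 = c1*η/(S_1 - 1) = 1 + (48337/15708)*η + (-45911/853776)*η^2 + ...; c2 = 48337/15708.
S_3 = c2*η/(S_2 - 1) = 1 + (780487/44663388)*η + (259386204/2336465569)*η^2 + ...; c3 = 780487/44663388.
S_4 = c3*η/(S_3 - 1) = 1 + (-14098403088/2219200007)*η + ...; c4 = -14098403088/2219200007.

The regular C-fraction coefficients are [-17/28, -154/17, 48337/15708, 780487/44663388, -14098403088/2219200007].


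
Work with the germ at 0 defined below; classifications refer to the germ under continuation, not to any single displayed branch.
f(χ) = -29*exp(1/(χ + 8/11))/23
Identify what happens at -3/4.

There is no denominator, hence no pole anywhere.
The essential point of exp(1/(χ - (-8/11))) is -8/11, not -3/4.
So the germ continues analytically to -3/4.

The point is a regular point.


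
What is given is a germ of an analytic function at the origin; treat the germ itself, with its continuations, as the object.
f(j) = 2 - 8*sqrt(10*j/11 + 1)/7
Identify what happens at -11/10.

The point is an algebraic (square-root) branch point.

The term (-8/7)*sqrt(1 - j/(-11/10)) has argument 1 - -11/10/(-11/10) = 0 at -11/10: a square-root (algebraic, two-sheeted) branch point; the remaining terms are analytic or single-valued there.


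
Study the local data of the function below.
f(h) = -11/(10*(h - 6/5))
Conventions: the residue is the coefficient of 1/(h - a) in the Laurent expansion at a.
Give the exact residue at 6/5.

The residue is -11/10.

At the order-1 pole 6/5 set g(h) = (h - (6/5))*f(h) = -11/10.
Simple pole: residue = g(a) at a = 6/5, which is -11/10.


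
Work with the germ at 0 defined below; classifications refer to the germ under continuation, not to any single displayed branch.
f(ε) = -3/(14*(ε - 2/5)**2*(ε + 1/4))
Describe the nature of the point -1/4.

The point is a pole of order 1.

The denominator factor ε + 1/4 vanishes at -1/4 and appears to the power 1; the numerator there equals -3/14, nonzero, and no other factor vanishes.
Hence a pole whose order is the multiplicity, 1.


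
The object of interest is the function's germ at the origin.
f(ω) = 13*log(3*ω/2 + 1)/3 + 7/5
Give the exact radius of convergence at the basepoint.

Branch term (13/3)*log(1 - ω/(-2/3)): its argument vanishes at ω = -2/3, a logarithmic branch point, modulus 2/3.
The radius of convergence is the smallest modulus among the singular points: 2/3.

The radius of convergence is 2/3.


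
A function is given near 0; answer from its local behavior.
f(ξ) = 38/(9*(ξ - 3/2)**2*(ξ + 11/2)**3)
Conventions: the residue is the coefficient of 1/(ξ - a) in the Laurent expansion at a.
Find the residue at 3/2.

The residue is -38/7203.

At the order-2 pole 3/2 set g(ξ) = (ξ - (3/2))^2*f(ξ) = 38/(9*(ξ + 11/2)**3).
Order-2 pole: residue = g'(a); g'(3/2) = -38/7203, so the residue is -38/7203.


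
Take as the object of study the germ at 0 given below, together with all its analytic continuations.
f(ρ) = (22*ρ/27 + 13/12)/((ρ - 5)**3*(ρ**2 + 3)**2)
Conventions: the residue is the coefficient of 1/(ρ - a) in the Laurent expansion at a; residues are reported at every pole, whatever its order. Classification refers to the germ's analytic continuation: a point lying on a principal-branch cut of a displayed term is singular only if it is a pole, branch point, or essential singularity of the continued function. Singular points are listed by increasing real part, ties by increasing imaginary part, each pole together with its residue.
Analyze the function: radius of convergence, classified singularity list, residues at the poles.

Radius of convergence at 0: sqrt(3).
At -(sqrt(3))*i: a pole of order 2; residue (-7219/11063808) - ((4033/11063808)*sqrt(3))*i.
At (sqrt(3))*i: a pole of order 2; residue (-7219/11063808) + ((4033/11063808)*sqrt(3))*i.
At 5: a pole of order 3; residue 7219/5531904.


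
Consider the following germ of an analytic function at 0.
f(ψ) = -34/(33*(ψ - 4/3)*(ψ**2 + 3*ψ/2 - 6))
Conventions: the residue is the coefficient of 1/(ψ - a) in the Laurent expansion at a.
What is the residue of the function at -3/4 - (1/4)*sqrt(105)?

The factor ψ**2 + 3*ψ/2 - 6 splits as (ψ - a)(ψ - a') with a = -3/4 - (1/4)*sqrt(105), a' = -3/4 + (1/4)*sqrt(105). At the order-1 pole a set g(ψ) = (ψ - a)*f(ψ) = [-34/(33*(ψ - 4/3))] / (ψ - a').
Simple pole: residue = g(a) at a = -3/4 - (1/4)*sqrt(105), which is -51/220 + (17/924)*sqrt(105).

The residue is -51/220 + (17/924)*sqrt(105).


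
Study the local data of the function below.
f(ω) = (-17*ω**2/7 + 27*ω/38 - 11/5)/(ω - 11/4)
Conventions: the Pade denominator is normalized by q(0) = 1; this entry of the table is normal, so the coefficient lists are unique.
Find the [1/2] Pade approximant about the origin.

The Pade approximant has numerator coefficients [4/5, -3799654/16796285]; denominator coefficients [1, -57186/176803, -1368228/1237621].

Taylor coefficients needed (expand at 0): a_0 = 4/5, a_1 = 34/1045, a_2 = 72012/80465, a_3 = 288048/885115.
Write the denominator as Q(ω) = 1 + q1*ω + q2*ω^2. Requiring Q*f - P = O(ω^4) with deg P <= 1 kills the coefficients of ω^2..ω^3 in Q*f:
  ω^2: a_2 + q1*a_1 + q2*a_0 = 0, i.e. 72012/80465 + (34/1045)*q1 + (4/5)*q2 = 0.
  ω^3: a_3 + q1*a_2 + q2*a_1 = 0, i.e. 288048/885115 + (72012/80465)*q1 + (34/1045)*q2 = 0.
Solving this linear system: q1 = -57186/176803, q2 = -1368228/1237621.
The numerator is Q*f truncated at degree 1: P0 = a_0 = 4/5; P1 = a_1 + q1*a_0 = -3799654/16796285.


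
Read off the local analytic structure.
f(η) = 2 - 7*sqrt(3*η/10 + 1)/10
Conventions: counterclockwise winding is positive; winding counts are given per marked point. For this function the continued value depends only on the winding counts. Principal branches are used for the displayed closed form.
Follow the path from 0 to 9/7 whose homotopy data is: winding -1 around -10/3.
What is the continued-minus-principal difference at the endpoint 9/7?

Continued minus principal equals (1/50)*sqrt(6790).

The rational part is single-valued and drops out of the difference; each branch term changes only by its own monodromy.
(-7/10)*sqrt(1 - η/(-10/3)): winding -1 is odd, the square root flips sign, contributing -2*(-7/10)*sqrt(1 - (9/7)/(-10/3)) = -2*(-7/10)*sqrt(97/70) = (1/50)*sqrt(6790).
Summing the contributions at η = 9/7 gives (1/50)*sqrt(6790).


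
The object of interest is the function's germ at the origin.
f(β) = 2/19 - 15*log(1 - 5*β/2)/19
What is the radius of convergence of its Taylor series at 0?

The radius of convergence is 2/5.

Branch term (-15/19)*log(1 - β/(2/5)): its argument vanishes at β = 2/5, a logarithmic branch point, modulus 2/5.
The radius of convergence is the smallest modulus among the singular points: 2/5.


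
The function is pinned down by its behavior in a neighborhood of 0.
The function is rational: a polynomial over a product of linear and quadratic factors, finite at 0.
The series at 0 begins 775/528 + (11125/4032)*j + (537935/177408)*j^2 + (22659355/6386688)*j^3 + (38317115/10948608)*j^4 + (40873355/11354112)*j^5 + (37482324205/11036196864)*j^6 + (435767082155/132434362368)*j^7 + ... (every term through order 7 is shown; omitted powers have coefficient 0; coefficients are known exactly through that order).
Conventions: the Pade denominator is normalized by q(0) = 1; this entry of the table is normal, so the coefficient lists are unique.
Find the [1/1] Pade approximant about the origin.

Taylor coefficients needed (read off): a_0 = 775/528, a_1 = 11125/4032, a_2 = 537935/177408.
Write the denominator as Q(j) = 1 + q1*j. Requiring Q*f - P = O(j^3) with deg P <= 1 kills the coefficients of j^2..j^2 in Q*f:
  j^2: a_2 + q1*a_1 = 0, i.e. 537935/177408 + (11125/4032)*q1 = 0.
Solving this linear system: q1 = -107587/97900.
The numerator is Q*f truncated at degree 1: P0 = a_0 = 775/528; P1 = a_1 + q1*a_0 = 12441497/10855152.

The Pade approximant has numerator coefficients [775/528, 12441497/10855152]; denominator coefficients [1, -107587/97900].


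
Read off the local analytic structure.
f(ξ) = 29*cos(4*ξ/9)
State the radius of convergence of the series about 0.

The factor cos(4*ξ/9) is entire and contributes no finite singular point.
The polynomial part has no poles.
No finite singular points: the Taylor series at 0 converges everywhere.

The radius of convergence is infinite.


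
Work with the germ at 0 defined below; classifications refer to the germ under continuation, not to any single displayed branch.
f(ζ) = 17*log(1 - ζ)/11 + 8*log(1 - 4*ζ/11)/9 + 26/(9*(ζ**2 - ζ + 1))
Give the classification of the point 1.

The point is a logarithmic branch point.

The term (17/11)*log(1 - ζ/(1)) has argument 1 - 1/(1) = 0 at 1: a logarithmic (infinitely-sheeted) branch point; the remaining terms are analytic or single-valued there.


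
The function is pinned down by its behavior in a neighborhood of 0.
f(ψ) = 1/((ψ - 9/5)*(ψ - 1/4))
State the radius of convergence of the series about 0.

Denominator factor (ψ - 9/5): pole of order 1 at 9/5, modulus 9/5.
Denominator factor (ψ - 1/4): pole of order 1 at 1/4, modulus 1/4.
The radius of convergence is the smallest modulus among the singular points: 1/4.

The radius of convergence is 1/4.


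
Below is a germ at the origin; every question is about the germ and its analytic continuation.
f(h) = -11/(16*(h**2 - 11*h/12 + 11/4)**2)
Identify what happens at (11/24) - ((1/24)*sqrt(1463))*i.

The denominator factor h**2 - 11*h/12 + 11/4 vanishes at (11/24) - ((1/24)*sqrt(1463))*i and appears to the power 2; the numerator there equals -11/16, nonzero, and no other factor vanishes.
Hence a pole whose order is the multiplicity, 2.

The point is a pole of order 2.


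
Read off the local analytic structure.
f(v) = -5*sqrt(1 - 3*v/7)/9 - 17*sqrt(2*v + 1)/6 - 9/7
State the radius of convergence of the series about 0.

The radius of convergence is 1/2.

Branch term (-17/6)*sqrt(1 - v/(-1/2)): its argument vanishes at v = -1/2, a square-root branch point, modulus 1/2.
Branch term (-5/9)*sqrt(1 - v/(7/3)): its argument vanishes at v = 7/3, a square-root branch point, modulus 7/3.
The radius of convergence is the smallest modulus among the singular points: 1/2.


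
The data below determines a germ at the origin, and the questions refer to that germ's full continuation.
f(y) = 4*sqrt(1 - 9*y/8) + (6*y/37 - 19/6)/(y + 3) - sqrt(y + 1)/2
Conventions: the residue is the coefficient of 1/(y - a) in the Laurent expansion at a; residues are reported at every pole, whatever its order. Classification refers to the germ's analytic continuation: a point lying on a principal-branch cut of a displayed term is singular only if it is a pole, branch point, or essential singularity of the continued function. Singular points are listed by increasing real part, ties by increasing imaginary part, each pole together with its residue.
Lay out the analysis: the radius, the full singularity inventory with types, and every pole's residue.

Radius of convergence at 0: 8/9.
At -3: a pole of order 1; residue -811/222.
At -1: an algebraic (square-root) branch point.
At 8/9: an algebraic (square-root) branch point.

Denominator factor (y + 3): pole of order 1 at -3, modulus 3.
Branch term (4)*sqrt(1 - y/(8/9)): its argument vanishes at y = 8/9, a square-root branch point, modulus 8/9.
Branch term (-1/2)*sqrt(1 - y/(-1)): its argument vanishes at y = -1, a square-root branch point, modulus 1.
The radius of convergence is the smallest modulus among the singular points: 8/9.
The branch terms are analytic at -3 and contribute nothing to the residue; only the rational part matters.
At the order-1 pole -3 set g(y) = (y - (-3))*(rational part) = 6*y/37 - 19/6.
Simple pole: residue = g(a) at a = -3, which is -811/222.
List the singular points by increasing real part (a conjugate pair: the negative imaginary part first).


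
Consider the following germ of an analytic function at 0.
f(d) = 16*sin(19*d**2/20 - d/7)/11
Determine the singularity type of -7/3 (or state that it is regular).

The point is a regular point.

There is no denominator, hence no pole anywhere.
The factor -sin(19*d**2/20 - d/7) is entire.
So the germ continues analytically to -7/3.


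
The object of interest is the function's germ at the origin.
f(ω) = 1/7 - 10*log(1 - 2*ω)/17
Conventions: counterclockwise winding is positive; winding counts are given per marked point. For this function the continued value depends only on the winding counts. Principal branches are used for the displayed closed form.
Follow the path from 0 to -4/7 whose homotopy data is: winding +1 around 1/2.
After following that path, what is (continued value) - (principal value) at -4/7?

Continued minus principal equals -(20/17)*pi*i.

The rational part is single-valued and drops out of the difference; each branch term changes only by its own monodromy.
(-10/17)*log(1 - ω/(1/2)): each positive loop around 1/2 adds 2*pi*i to the log, so winding +1 contributes (-10/17)*(1)*2*pi*i = -(20/17)*pi*i.
Summing the contributions at ω = -4/7 gives -(20/17)*pi*i.


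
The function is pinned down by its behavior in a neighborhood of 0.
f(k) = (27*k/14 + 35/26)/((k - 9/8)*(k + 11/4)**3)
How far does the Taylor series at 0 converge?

The radius of convergence is 9/8.

Denominator factor (k - 9/8): pole of order 1 at 9/8, modulus 9/8.
Denominator factor (k + 11/4)^3: pole of order 3 at -11/4, modulus 11/4.
The radius of convergence is the smallest modulus among the singular points: 9/8.


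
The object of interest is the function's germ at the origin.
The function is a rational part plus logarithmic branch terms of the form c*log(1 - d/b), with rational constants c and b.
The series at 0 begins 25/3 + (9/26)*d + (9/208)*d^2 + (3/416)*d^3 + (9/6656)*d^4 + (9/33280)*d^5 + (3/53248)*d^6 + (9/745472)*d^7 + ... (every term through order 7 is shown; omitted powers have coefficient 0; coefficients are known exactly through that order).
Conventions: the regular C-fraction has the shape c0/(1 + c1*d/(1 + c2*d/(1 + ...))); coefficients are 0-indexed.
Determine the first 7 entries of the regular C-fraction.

Taylor coefficients (read off): a_0 = 25/3, a_1 = 9/26, a_2 = 9/208, a_3 = 3/416, a_4 = 9/6656, a_5 = 9/33280, a_6 = 3/53248.
c0 = a_0 = 25/3. Peel one level at a time: if S = 1 + c*d/S' with S'(0) = 1, then c is the d-coefficient of S and S' = c*d/(S - 1).
S_1 = c0/f = 1 + (-27/650)*d + (-5859/1690000)*d^2 + ...; c1 = -27/650.
S_2 = c1*d/(S_1 - 1) = 1 + (-217/2600)*d + (-1/192)*d^2 + ...; c2 = -217/2600.
S_3 = c2*d/(S_2 - 1) = 1 + (-325/5208)*d + (-52975/13561632)*d^2 + ...; c3 = -325/5208.
S_4 = c3*d/(S_3 - 1) = 1 + (-163/2604)*d + (-1/240)*d^2 + ...; c4 = -163/2604.
S_5 = c4*d/(S_4 - 1) = 1 + (-217/3260)*d + (-82677/21255200)*d^2 + ...; c5 = -217/3260.
S_6 = c5*d/(S_5 - 1) = 1 + (-381/6520)*d + ...; c6 = -381/6520.

The regular C-fraction coefficients are [25/3, -27/650, -217/2600, -325/5208, -163/2604, -217/3260, -381/6520].


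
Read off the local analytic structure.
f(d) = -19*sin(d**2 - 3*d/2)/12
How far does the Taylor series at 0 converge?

The factor sin(d**2 - 3*d/2) is entire and contributes no finite singular point.
The polynomial part has no poles.
No finite singular points: the Taylor series at 0 converges everywhere.

The radius of convergence is infinite.


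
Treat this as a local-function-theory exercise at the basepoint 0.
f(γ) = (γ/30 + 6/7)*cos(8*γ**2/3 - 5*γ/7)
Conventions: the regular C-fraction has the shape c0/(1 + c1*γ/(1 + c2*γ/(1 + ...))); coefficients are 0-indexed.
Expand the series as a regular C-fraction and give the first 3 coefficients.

Taylor coefficients (expand at 0): a_0 = 6/7, a_1 = 1/30, a_2 = -75/343.
c0 = a_0 = 6/7. Peel one level at a time: if S = 1 + c*γ/S' with S'(0) = 1, then c is the γ-coefficient of S and S' = c*γ/(S - 1).
S_1 = c0/f = 1 + (-7/180)*γ + (407401/1587600)*γ^2 + ...; c1 = -7/180.
S_2 = c1*γ/(S_1 - 1) = 1 + (407401/61740)*γ + ...; c2 = 407401/61740.

The regular C-fraction coefficients are [6/7, -7/180, 407401/61740].


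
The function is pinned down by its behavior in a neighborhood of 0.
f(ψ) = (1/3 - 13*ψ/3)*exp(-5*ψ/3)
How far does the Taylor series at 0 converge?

The radius of convergence is infinite.

The factor exp(-5*ψ/3) is entire and contributes no finite singular point.
The polynomial part has no poles.
No finite singular points: the Taylor series at 0 converges everywhere.


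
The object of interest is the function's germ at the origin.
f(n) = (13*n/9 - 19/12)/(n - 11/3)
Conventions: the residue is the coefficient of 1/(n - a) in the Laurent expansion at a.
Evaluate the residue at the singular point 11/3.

At the order-1 pole 11/3 set g(n) = (n - (11/3))*f(n) = 13*n/9 - 19/12.
Simple pole: residue = g(a) at a = 11/3, which is 401/108.

The residue is 401/108.


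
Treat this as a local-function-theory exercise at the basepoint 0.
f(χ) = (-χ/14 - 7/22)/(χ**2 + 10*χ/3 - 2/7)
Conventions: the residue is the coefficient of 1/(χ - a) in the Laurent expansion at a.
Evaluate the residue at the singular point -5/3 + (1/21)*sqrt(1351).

The factor χ**2 + 10*χ/3 - 2/7 splits as (χ - a)(χ - a') with a = -5/3 + (1/21)*sqrt(1351), a' = -5/3 - (1/21)*sqrt(1351). At the order-1 pole a set g(χ) = (χ - a)*f(χ) = [-χ/14 - 7/22] / (χ - a').
Simple pole: residue = g(a) at a = -5/3 + (1/21)*sqrt(1351), which is -1/28 - (23/14861)*sqrt(1351).

The residue is -1/28 - (23/14861)*sqrt(1351).


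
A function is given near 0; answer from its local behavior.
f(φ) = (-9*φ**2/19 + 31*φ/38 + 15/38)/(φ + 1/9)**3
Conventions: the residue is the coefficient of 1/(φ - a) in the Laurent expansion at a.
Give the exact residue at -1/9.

The residue is -9/19.

At the order-3 pole -1/9 set g(φ) = (φ - (-1/9))^3*f(φ) = -9*φ**2/19 + 31*φ/38 + 15/38.
Order-3 pole: residue = g''(a)/2; g''(-1/9) = -18/19, so the residue is -9/19.


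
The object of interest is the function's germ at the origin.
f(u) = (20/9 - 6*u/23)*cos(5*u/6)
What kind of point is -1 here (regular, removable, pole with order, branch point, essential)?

There is no denominator, hence no pole anywhere.
The factor cos(5*u/6) is entire.
So the germ continues analytically to -1.

The point is a regular point.


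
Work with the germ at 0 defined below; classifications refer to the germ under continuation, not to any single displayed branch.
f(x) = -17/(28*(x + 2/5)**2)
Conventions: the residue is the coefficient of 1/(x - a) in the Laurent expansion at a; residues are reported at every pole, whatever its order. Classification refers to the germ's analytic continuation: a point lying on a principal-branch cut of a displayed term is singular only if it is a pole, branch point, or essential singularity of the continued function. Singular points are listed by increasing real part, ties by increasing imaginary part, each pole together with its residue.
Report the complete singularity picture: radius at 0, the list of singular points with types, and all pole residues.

Radius of convergence at 0: 2/5.
At -2/5: a pole of order 2; residue 0.

Denominator factor (x + 2/5)^2: pole of order 2 at -2/5, modulus 2/5.
The radius of convergence is the smallest modulus among the singular points: 2/5.
At the order-2 pole -2/5 set g(x) = (x - (-2/5))^2*f(x) = -17/28.
Order-2 pole: residue = g'(a); g'(-2/5) = 0, so the residue is 0.


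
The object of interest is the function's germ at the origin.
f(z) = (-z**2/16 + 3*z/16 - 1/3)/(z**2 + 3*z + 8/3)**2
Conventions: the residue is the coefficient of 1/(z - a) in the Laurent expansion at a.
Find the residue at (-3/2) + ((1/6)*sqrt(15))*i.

The factor z**2 + 3*z + 8/3 splits as (z - a)(z - a') with a = (-3/2) + ((1/6)*sqrt(15))*i, a' = (-3/2) - ((1/6)*sqrt(15))*i. At the order-2 pole a set g(z) = (z - a)^2*f(z) = [-z**2/16 + 3*z/16 - 1/3] / (z - a')^2.
Order-2 pole: residue = g'(a); g'((-3/2) + ((1/6)*sqrt(15))*i) = ((3/16)*sqrt(15))*i, so the residue is ((3/16)*sqrt(15))*i.

The residue is ((3/16)*sqrt(15))*i.


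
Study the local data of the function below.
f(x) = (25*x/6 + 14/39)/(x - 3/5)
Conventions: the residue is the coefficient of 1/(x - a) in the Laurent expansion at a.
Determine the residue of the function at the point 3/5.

At the order-1 pole 3/5 set g(x) = (x - (3/5))*f(x) = 25*x/6 + 14/39.
Simple pole: residue = g(a) at a = 3/5, which is 223/78.

The residue is 223/78.


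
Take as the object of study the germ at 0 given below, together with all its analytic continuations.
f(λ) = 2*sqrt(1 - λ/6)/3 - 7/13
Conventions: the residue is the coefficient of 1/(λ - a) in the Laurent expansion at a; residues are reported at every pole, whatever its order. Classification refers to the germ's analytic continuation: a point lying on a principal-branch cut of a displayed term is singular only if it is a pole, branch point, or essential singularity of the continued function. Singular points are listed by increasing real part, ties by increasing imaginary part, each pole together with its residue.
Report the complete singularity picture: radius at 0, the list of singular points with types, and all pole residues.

Radius of convergence at 0: 6.
At 6: an algebraic (square-root) branch point.

Branch term (2/3)*sqrt(1 - λ/(6)): its argument vanishes at λ = 6, a square-root branch point, modulus 6.
The radius of convergence is the smallest modulus among the singular points: 6.


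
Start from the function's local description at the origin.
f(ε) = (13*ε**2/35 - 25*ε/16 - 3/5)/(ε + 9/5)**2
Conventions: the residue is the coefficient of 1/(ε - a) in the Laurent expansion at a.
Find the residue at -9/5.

The residue is -8119/2800.

At the order-2 pole -9/5 set g(ε) = (ε - (-9/5))^2*f(ε) = 13*ε**2/35 - 25*ε/16 - 3/5.
Order-2 pole: residue = g'(a); g'(-9/5) = -8119/2800, so the residue is -8119/2800.


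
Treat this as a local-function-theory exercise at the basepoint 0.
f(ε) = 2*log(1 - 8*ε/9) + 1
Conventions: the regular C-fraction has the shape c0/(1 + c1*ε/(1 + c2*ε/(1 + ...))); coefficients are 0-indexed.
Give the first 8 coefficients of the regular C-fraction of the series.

Taylor coefficients (expand at 0): a_0 = 1, a_1 = -16/9, a_2 = -64/81, a_3 = -1024/2187, a_4 = -2048/6561, a_5 = -65536/295245, a_6 = -262144/1594323, a_7 = -4194304/33480783.
c0 = a_0 = 1. Peel one level at a time: if S = 1 + c*ε/S' with S'(0) = 1, then c is the ε-coefficient of S and S' = c*ε/(S - 1).
S_1 = c0/f = 1 + (16/9)*ε + (320/81)*ε^2 + ...; c1 = 16/9.
S_2 = c1*ε/(S_1 - 1) = 1 + (-20/9)*ε + (-16/243)*ε^2 + ...; c2 = -20/9.
S_3 = c2*ε/(S_2 - 1) = 1 + (-4/135)*ε + (-224/18225)*ε^2 + ...; c3 = -4/135.
S_4 = c3*ε/(S_3 - 1) = 1 + (-56/135)*ε + (-64/1215)*ε^2 + ...; c4 = -56/135.
S_5 = c4*ε/(S_4 - 1) = 1 + (-8/63)*ε + (-160/3969)*ε^2 + ...; c5 = -8/63.
S_6 = c5*ε/(S_5 - 1) = 1 + (-20/63)*ε + (-16/315)*ε^2 + ...; c6 = -20/63.
S_7 = c6*ε/(S_6 - 1) = 1 + (-4/25)*ε + ...; c7 = -4/25.

The regular C-fraction coefficients are [1, 16/9, -20/9, -4/135, -56/135, -8/63, -20/63, -4/25].


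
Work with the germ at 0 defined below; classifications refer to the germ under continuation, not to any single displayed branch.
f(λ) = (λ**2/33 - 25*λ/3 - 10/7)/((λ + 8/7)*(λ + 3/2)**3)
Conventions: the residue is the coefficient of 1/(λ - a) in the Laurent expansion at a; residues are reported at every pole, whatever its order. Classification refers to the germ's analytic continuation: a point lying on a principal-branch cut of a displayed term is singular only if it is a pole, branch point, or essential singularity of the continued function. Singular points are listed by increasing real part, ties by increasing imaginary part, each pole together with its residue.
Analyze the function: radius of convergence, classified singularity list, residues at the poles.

Denominator factor (λ + 8/7): pole of order 1 at -8/7, modulus 8/7.
Denominator factor (λ + 3/2)^3: pole of order 3 at -3/2, modulus 3/2.
The radius of convergence is the smallest modulus among the singular points: 8/7.
At the order-3 pole -3/2 set g(λ) = (λ - (-3/2))^3*f(λ) = (λ**2/33 - 25*λ/3 - 10/7)/(λ + 8/7).
Order-3 pole: residue = g''(a)/2; g''(-3/2) = -1473248/4125, so the residue is -736624/4125.
At the order-1 pole -8/7 set g(λ) = (λ - (-8/7))*f(λ) = (λ**2/33 - 25*λ/3 - 10/7)/(λ + 3/2)**3.
Simple pole: residue = g(a) at a = -8/7, which is 736624/4125.
List the singular points by increasing real part (a conjugate pair: the negative imaginary part first).

Radius of convergence at 0: 8/7.
At -3/2: a pole of order 3; residue -736624/4125.
At -8/7: a pole of order 1; residue 736624/4125.
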